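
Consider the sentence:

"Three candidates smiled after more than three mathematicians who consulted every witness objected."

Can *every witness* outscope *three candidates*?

No

*every witness* sits inside the relative clause *who consulted every witness*, which is itself inside the adjunct *after more than three mathematicians who consulted every witness objected*.
Both the relative clause and the enclosing adjunct are scope islands; QR cannot cross either.
The inverse ordering *every witness* > *three candidates* is therefore underivable.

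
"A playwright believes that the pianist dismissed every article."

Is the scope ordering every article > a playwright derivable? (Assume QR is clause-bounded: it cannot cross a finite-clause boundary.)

Structurally, *every article* is inside the finite complement clause *that the pianist dismissed every article*.
Given the clause-boundedness assumption, QR cannot cross the finite CP into the matrix.
So *every article* cannot raise high enough to outscope *a playwright*; only the surface ordering *a playwright* > *every article* is available.
(Only the surface reading survives: one fixed playwright with respect to all the relevant articles.)

No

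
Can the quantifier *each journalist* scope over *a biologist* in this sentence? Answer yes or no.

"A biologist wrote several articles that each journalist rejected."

No

*each journalist* sits inside the relative clause *that each journalist rejected* modifying *several articles*.
QR out of a relative clause is ruled out by the relative-clause island constraint.
*each journalist* > *a biologist* would require crossing that boundary, which is illicit.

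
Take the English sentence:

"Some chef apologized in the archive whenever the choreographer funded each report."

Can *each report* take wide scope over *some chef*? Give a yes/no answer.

*each report* occurs within the adjunct clause *whenever the choreographer funded each report*.
Adjuncts are opaque for quantifier raising; a quantifier in an adjunct stays inside it.
Hence only narrow scope for *each report* (under *some chef*) survives.

No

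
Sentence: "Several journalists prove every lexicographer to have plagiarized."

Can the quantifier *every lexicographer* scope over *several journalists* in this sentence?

*every lexicographer* is an ECM subject; ECM complements are not islands, and the embedded quantifier may take matrix scope.
Ordinary QR to a clause-peripheral position gives the wide-scope LF for the lower DP.
So *every lexicographer* > *several journalists* is among the available readings.

Yes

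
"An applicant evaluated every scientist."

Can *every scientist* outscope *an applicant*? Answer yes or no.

Both DPs are arguments of the same predicate; there is no clause or island boundary between them.
QR within a single clause is free, so the lower quantifier may take scope over the higher one.

Yes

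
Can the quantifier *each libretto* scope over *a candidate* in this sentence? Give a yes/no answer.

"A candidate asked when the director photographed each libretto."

No

Structurally, *each libretto* is inside the embedded question *when the director photographed each libretto*.
Embedded wh-clauses are opaque for QR, so the quantifier stays inside the question.
So *each libretto* cannot raise high enough to outscope *a candidate*; only the surface ordering *a candidate* > *each libretto* is available.
(Only the surface reading survives: one fixed candidate with respect to all the relevant librettos.)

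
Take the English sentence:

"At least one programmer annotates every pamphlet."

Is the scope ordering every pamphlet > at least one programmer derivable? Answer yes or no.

Both DPs are arguments of the same predicate; there is no clause or island boundary between them.
With no island boundary between them, the object can take inverse scope over the subject via ordinary QR within the clause.

Yes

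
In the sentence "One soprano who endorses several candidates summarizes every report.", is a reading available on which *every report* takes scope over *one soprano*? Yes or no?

Yes

The RC *who endorses several candidates* is an island, but *every report* is not inside it — it is the matrix object, a clausemate of *one soprano*.
Ordinary QR to a clause-peripheral position gives the wide-scope LF for the lower DP.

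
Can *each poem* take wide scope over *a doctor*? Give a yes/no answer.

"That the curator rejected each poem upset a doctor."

*each poem* occurs within the sentential subject *that the curator rejected each poem*.
Sentential subjects are islands: a quantifier inside the subject clause cannot raise over the matrix predicate.
The ordering *each poem* > *a doctor* is therefore underivable.

No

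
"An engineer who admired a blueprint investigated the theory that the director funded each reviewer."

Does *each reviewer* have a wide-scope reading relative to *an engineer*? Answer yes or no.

No

The target quantifier *each reviewer* is part of the complex NP *the theory that the director funded each reviewer*.
A that-clause complement to a noun is an island; QR cannot cross the NP boundary.
So *each reviewer* cannot raise high enough to outscope *an engineer*; only the surface ordering *an engineer* > *each reviewer* is available.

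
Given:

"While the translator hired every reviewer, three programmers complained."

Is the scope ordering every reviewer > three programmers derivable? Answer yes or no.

No

*every reviewer* sits inside the adjunct clause *while the translator hired every reviewer*.
Adjunct clauses are scope islands: a quantifier inside an adjunct cannot raise into the matrix clause.
The ordering *every reviewer* > *three programmers* is therefore underivable.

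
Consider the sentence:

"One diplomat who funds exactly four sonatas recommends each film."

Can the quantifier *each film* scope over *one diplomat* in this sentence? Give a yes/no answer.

*each film* is a matrix argument; only *one diplomat* is modified by the relative clause *who funds exactly four sonatas*, so the RC island is irrelevant to the target quantifier.
Clause-internal QR can adjoin the lower DP above the subject, yielding the inverse reading.

Yes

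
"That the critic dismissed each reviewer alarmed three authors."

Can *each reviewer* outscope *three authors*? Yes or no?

No

*each reviewer* sits inside the sentential subject *that the critic dismissed each reviewer*.
Clausal subjects are scope islands; QR from inside the subject into the matrix is barred.
So *each reviewer* cannot raise to a position above *three authors*.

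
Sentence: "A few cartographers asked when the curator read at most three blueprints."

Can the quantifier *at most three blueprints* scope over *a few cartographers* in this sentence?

*at most three blueprints* is embedded in the embedded question *when the curator read at most three blueprints*.
An indirect question is a wh-island; the filled [Spec,CP] blocks QR across the CP edge.
There is no licit LF on which *at most three blueprints* c-commands *a few cartographers*.

No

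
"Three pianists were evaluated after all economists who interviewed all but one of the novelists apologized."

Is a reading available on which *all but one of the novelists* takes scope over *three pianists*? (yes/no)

No

*all but one of the novelists* is embedded in the relative clause *who interviewed all but one of the novelists*, which is itself inside the adjunct *after all economists who interviewed all but one of the novelists apologized*.
Two island boundaries intervene — the relative clause and the adjunct. Either alone would block QR.
There is no licit LF on which *all but one of the novelists* c-commands *three pianists*.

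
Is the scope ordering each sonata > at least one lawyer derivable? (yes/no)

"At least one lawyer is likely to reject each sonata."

Raising constructions are monoclausal for scope purposes; *each sonata* is not separated from *at least one lawyer* by any island.
Ordinary QR to a clause-peripheral position gives the wide-scope LF for the lower DP.

Yes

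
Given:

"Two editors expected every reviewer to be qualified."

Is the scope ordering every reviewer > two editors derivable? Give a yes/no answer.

*every reviewer* is an ECM subject; ECM complements are not islands, and the embedded quantifier may take matrix scope.
Clause-internal QR can adjoin the lower DP above the subject, yielding the inverse reading.

Yes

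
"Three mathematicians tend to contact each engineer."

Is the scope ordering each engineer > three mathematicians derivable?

Infinitival complements of raising predicates do not block QR; *each engineer* and *three mathematicians* are effectively clausemates.
With no island boundary between them, the object can take inverse scope over the subject via ordinary QR within the clause.

Yes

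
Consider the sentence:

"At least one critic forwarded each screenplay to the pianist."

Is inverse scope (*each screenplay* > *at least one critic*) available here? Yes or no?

Yes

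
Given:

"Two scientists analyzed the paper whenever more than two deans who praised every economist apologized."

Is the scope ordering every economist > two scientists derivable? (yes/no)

The target quantifier *every economist* is part of the relative clause *who praised every economist*, which is itself inside the adjunct *whenever more than two deans who praised every economist apologized*.
The quantifier would have to escape first the RC and then the adjunct — two independent island violations.
*every economist* > *two scientists* would require crossing that boundary, which is illicit.

No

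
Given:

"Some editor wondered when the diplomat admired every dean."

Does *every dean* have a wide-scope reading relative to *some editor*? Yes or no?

No

*every dean* is embedded in the embedded question *when the diplomat admired every dean*.
Embedded questions are wh-islands: a quantifier inside an indirect question cannot QR into the matrix clause.
*every dean* is confined to the island and cannot take scope over *some editor*.
(Only the surface reading survives: one fixed editor with respect to all the relevant deans.)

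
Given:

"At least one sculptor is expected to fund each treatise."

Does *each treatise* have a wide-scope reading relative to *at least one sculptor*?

Yes

*each treatise* is inside a raising infinitive, which is transparent to QR (no CP barrier), so it behaves as a matrix argument.
Ordinary QR to a clause-peripheral position gives the wide-scope LF for the lower DP.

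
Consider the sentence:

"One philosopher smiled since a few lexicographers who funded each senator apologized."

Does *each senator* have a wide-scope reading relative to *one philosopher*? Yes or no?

No

The target quantifier *each senator* is part of the relative clause *who funded each senator*, which is itself inside the adjunct *since a few lexicographers who funded each senator apologized*.
The quantifier would have to escape first the RC and then the adjunct — two independent island violations.
So the wide-scope reading for *each senator* is blocked.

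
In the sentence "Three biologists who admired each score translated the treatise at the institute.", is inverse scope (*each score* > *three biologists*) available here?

No

*each score* is embedded in the relative clause *who admired each score*.
The relative clause forms an island for QR, so the quantifier is confined to the head noun's restrictor.
So *each score* cannot raise to a position above *three biologists*.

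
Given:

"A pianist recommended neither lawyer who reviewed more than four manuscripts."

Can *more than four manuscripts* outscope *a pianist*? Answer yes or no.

No

Structurally, *more than four manuscripts* is inside the relative clause *who reviewed more than four manuscripts* modifying *neither lawyer*.
Quantifiers inside a relative clause are trapped there; the RC boundary blocks QR.
There is no licit LF on which *more than four manuscripts* c-commands *a pianist*.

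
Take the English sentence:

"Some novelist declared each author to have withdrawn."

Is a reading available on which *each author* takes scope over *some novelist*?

*each author* is the subject of an ECM infinitive — the infinitival complement of an ECM verb is not a scope island, so *each author* can raise into the matrix clause.
Nothing blocks QR of the lower DP to a position above the higher one, so inverse scope is available.

Yes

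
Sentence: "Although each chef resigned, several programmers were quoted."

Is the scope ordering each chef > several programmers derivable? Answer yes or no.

No

The target quantifier *each chef* is part of the adjunct clause *although each chef resigned*.
Adverbial clauses are not L-marked, so they are barriers for QR — the quantifier cannot escape the adjunct.
There is no licit LF on which *each chef* c-commands *several programmers*.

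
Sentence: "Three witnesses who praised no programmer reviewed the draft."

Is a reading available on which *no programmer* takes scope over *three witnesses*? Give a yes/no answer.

The target quantifier *no programmer* is part of the relative clause *who praised no programmer*.
The relative clause forms an island for QR, so the quantifier is confined to the head noun's restrictor.
So *no programmer* cannot raise high enough to outscope *three witnesses*; only the surface ordering *three witnesses* > *no programmer* is available.

No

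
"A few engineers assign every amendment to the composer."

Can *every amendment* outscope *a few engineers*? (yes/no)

*every amendment* and *a few engineers* are in the same minimal clause.
No island intervenes, so both surface and inverse scope are derivable.
Both orderings are possible: *a few engineers* > *every amendment* and *every amendment* > *a few engineers*.

Yes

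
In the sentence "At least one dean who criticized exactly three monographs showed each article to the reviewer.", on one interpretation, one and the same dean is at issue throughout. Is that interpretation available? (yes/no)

Yes

That reading corresponds to *at least one dean* > *each article*.
Nothing needs to raise for *at least one dean* > *each article*, so no island constraint is at stake.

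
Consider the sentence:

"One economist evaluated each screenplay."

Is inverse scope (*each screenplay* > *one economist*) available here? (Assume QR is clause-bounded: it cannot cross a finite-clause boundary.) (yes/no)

Both DPs are arguments of the same predicate; there is no clause or island boundary between them.
Ordinary QR to a clause-peripheral position gives the wide-scope LF for the lower DP.

Yes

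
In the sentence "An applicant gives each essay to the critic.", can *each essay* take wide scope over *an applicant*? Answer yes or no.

Yes

Both DPs are arguments of the same predicate; there is no clause or island boundary between them.
Clause-internal QR can adjoin the lower DP above the subject, yielding the inverse reading.
So *each essay* > *an applicant* is among the available readings.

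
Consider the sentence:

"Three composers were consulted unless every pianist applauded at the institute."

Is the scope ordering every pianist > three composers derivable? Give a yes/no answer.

The target quantifier *every pianist* is part of the adjunct clause *unless every pianist applauded at the institute*.
Adverbial clauses are not L-marked, so they are barriers for QR — the quantifier cannot escape the adjunct.
So *every pianist* cannot raise high enough to outscope *three composers*; only the surface ordering *three composers* > *every pianist* is available.

No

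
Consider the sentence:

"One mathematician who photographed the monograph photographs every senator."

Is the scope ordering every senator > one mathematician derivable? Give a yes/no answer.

*every senator* sits in the matrix clause, not in the relative clause on *one mathematician*.
With no island boundary between them, the object can take inverse scope over the subject via ordinary QR within the clause.
Both orderings are possible: *one mathematician* > *every senator* and *every senator* > *one mathematician*.

Yes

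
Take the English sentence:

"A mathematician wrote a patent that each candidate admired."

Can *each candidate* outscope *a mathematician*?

No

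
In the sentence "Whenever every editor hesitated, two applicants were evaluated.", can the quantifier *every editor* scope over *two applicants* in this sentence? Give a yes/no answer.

The DP *every editor* is contained in the adjunct clause *whenever every editor hesitated*.
Scope out of an adjunct clause is unavailable: QR respects the adjunct-island constraint.
*every editor* > *two applicants* would require crossing that boundary, which is illicit.

No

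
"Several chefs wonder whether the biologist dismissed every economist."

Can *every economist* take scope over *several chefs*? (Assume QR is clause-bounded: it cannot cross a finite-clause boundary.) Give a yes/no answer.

No

Structurally, *every economist* is inside the embedded question *whether the biologist dismissed every economist*.
QR across an interrogative CP boundary is ruled out as a wh-island violation.
*every economist* is confined to the island and cannot take scope over *several chefs*.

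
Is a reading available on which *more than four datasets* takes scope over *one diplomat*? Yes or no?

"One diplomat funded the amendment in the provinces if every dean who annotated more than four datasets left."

*more than four datasets* occurs within the relative clause *who annotated more than four datasets*, which is itself inside the adjunct *if every dean who annotated more than four datasets left*.
Both the relative clause and the enclosing adjunct are scope islands; QR cannot cross either.
There is no licit LF on which *more than four datasets* c-commands *one diplomat*.

No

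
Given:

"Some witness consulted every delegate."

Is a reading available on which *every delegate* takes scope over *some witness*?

*some witness* and *every delegate* are co-arguments of the matrix verb, with nothing but a clause-internal boundary between them.
Clause-internal QR can adjoin the lower DP above the subject, yielding the inverse reading.
The sentence is scopally ambiguous between *some witness* > *every delegate* and *every delegate* > *some witness*.

Yes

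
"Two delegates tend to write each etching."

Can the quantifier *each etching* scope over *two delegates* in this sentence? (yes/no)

*each etching* is the object of the infinitival complement of a raising predicate; raising infinitives are transparent for QR, so the two DPs are in effect clausemates.
Clause-internal QR can adjoin the lower DP above the subject, yielding the inverse reading.

Yes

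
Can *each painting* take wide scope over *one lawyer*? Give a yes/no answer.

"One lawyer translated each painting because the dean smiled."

Yes

Neither queried DP is inside the adjunct, so the adjunct-island constraint does not apply.
No island intervenes, so both surface and inverse scope are derivable.
Both orderings are possible: *one lawyer* > *each painting* and *each painting* > *one lawyer*.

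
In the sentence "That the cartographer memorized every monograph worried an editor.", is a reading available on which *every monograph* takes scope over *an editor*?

*every monograph* is embedded in the sentential subject *that the cartographer memorized every monograph*.
The subject-island constraint blocks QR out of a clausal subject.
So the wide-scope reading for *every monograph* is blocked.

No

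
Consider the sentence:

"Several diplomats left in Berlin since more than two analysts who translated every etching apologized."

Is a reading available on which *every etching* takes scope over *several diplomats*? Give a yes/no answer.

*every etching* sits inside the relative clause *who translated every etching*, which is itself inside the adjunct *since more than two analysts who translated every etching apologized*.
The quantifier would have to escape first the RC and then the adjunct — two independent island violations.
Hence only narrow scope for *every etching* (under *several diplomats*) survives.

No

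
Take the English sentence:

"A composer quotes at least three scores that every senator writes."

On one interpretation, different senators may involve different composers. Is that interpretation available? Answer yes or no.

No

That reading corresponds to *every senator* > *a composer*.
Structurally, *every senator* is inside the relative clause *that every senator writes* modifying *at least three scores*.
QR out of a relative clause is ruled out by the relative-clause island constraint.
Hence only narrow scope for *every senator* (under *a composer*) survives.
(Only the surface reading survives: one fixed composer with respect to all the relevant senators.)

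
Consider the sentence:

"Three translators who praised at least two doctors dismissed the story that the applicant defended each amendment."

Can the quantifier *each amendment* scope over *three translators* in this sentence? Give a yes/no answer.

No

Structurally, *each amendment* is inside the complex NP *the story that the applicant defended each amendment*.
Since the clause is the complement of a nominal head, the CNPC blocks scope extraction.
So the wide-scope reading for *each amendment* is blocked.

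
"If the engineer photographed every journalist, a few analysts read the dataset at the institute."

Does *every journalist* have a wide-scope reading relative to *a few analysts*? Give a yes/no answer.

No

The DP *every journalist* is contained in the adjunct clause *if the engineer photographed every journalist*.
Adjuncts are opaque for quantifier raising; a quantifier in an adjunct stays inside it.
There is no licit LF on which *every journalist* c-commands *a few analysts*.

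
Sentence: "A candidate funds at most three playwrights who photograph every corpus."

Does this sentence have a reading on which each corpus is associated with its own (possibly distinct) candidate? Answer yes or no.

The paraphrase describes the scope ordering *every corpus* > *a candidate*.
*every corpus* occurs within the relative clause *who photograph every corpus* modifying *at most three playwrights*.
Quantifiers inside a relative clause are trapped there; the RC boundary blocks QR.
*every corpus* is confined to the island and cannot take scope over *a candidate*.

No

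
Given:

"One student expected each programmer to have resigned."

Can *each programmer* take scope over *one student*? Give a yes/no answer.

*each programmer* is an ECM subject; ECM complements are not islands, and the embedded quantifier may take matrix scope.
QR within a single clause is free, so the lower quantifier may take scope over the higher one.
So *each programmer* > *one student* is among the available readings.

Yes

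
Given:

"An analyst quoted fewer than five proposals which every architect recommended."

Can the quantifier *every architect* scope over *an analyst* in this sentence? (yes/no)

Structurally, *every architect* is inside the relative clause *which every architect recommended* modifying *fewer than five proposals*.
Quantifiers inside a relative clause are trapped there; the RC boundary blocks QR.
So *every architect* cannot raise high enough to outscope *an analyst*; only the surface ordering *an analyst* > *every architect* is available.

No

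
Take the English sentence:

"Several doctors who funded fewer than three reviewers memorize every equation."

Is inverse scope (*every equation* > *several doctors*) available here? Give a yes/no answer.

Yes

Although the sentence contains a relative clause (*who funded fewer than three reviewers*), *every equation* is outside it, in the matrix VP.
No island intervenes, so both surface and inverse scope are derivable.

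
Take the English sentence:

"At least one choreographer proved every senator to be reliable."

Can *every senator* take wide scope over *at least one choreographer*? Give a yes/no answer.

Yes

*every senator* is the subject of an ECM infinitive — the infinitival complement of an ECM verb is not a scope island, so *every senator* can raise into the matrix clause.
Nothing blocks QR of the lower DP to a position above the higher one, so inverse scope is available.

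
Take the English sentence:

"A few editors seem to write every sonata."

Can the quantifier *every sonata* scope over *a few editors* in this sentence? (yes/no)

Yes

The matrix predicate is a raising verb, whose infinitival complement is not a scope island — *every sonata* can QR into the matrix clause.
Clause-internal QR can adjoin the lower DP above the subject, yielding the inverse reading.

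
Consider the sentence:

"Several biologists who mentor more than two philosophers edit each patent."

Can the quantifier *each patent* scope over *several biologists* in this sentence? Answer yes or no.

Yes

*each patent* is a matrix argument; only *several biologists* is modified by the relative clause *who mentor more than two philosophers*, so the RC island is irrelevant to the target quantifier.
With no island boundary between them, the object can take inverse scope over the subject via ordinary QR within the clause.
Both orderings are possible: *several biologists* > *each patent* and *each patent* > *several biologists*.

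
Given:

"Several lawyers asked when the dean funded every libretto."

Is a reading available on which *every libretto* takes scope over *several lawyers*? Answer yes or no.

No

*every libretto* occurs within the embedded question *when the dean funded every libretto*.
Embedded wh-clauses are opaque for QR, so the quantifier stays inside the question.
So the wide-scope reading for *every libretto* is blocked.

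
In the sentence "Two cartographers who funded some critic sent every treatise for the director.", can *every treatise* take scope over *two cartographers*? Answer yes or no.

Although the sentence contains a relative clause (*who funded some critic*), *every treatise* is outside it, in the matrix VP.
No island intervenes, so both surface and inverse scope are derivable.
The sentence is scopally ambiguous between *two cartographers* > *every treatise* and *every treatise* > *two cartographers*.

Yes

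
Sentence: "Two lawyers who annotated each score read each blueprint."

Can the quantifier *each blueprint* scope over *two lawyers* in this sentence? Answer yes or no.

*each blueprint* sits in the matrix clause, not in the relative clause on *two lawyers*.
Ordinary QR to a clause-peripheral position gives the wide-scope LF for the lower DP.

Yes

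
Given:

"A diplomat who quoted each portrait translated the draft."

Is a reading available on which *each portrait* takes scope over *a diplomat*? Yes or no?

*each portrait* sits inside the relative clause *who quoted each portrait*.
QR out of a relative clause is ruled out by the relative-clause island constraint.
So *each portrait* cannot raise high enough to outscope *a diplomat*; only the surface ordering *a diplomat* > *each portrait* is available.
(Only the surface reading survives: one fixed diplomat with respect to all the relevant portraits.)

No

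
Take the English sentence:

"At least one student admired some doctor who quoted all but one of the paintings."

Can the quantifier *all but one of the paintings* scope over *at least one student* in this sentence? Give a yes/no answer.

Structurally, *all but one of the paintings* is inside the relative clause *who quoted all but one of the paintings* modifying *some doctor*.
A relative clause is a scope island — quantifier raising cannot cross its boundary.
*all but one of the paintings* > *at least one student* would require crossing that boundary, which is illicit.

No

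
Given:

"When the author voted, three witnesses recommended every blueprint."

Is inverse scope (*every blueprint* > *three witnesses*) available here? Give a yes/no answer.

Yes

Neither queried DP is inside the adjunct, so the adjunct-island constraint does not apply.
Since no island is crossed, the inverse ordering is licensed alongside surface scope.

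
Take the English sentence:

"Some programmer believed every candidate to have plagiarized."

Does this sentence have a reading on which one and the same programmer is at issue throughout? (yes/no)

Yes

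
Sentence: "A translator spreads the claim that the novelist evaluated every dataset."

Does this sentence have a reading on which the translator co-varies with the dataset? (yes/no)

The paraphrase describes the scope ordering *every dataset* > *a translator*.
*every dataset* sits inside the complex NP *the claim that the novelist evaluated every dataset*.
The complex NP is opaque for QR — the quantifier is frozen inside the noun's complement.
So *every dataset* cannot raise to a position above *a translator*.

No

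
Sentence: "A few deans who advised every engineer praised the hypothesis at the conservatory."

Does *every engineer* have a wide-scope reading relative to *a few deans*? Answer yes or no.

The DP *every engineer* is contained in the relative clause *who advised every engineer*.
QR out of a relative clause is ruled out by the relative-clause island constraint.
There is no licit LF on which *every engineer* c-commands *a few deans*.

No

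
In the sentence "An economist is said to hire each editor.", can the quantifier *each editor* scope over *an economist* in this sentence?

Infinitival complements of raising predicates do not block QR; *each editor* and *an economist* are effectively clausemates.
Nothing blocks QR of the lower DP to a position above the higher one, so inverse scope is available.
So *each editor* > *an economist* is among the available readings.

Yes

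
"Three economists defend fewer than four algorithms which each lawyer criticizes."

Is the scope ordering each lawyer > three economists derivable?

The DP *each lawyer* is contained in the relative clause *which each lawyer criticizes* modifying *fewer than four algorithms*.
Relative clauses are scope islands: a quantifier cannot QR out of a relative clause to take scope in the matrix clause.
So the wide-scope reading for *each lawyer* is blocked.

No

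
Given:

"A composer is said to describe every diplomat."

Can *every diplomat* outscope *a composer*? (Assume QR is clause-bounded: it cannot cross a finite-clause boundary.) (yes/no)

The matrix predicate is a raising verb, whose infinitival complement is not a scope island — *every diplomat* can QR into the matrix clause.
With no island boundary between them, the object can take inverse scope over the subject via ordinary QR within the clause.

Yes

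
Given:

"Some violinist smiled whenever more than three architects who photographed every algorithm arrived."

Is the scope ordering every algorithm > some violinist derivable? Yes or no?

No

*every algorithm* occurs within the relative clause *who photographed every algorithm*, which is itself inside the adjunct *whenever more than three architects who photographed every algorithm arrived*.
Both the relative clause and the enclosing adjunct are scope islands; QR cannot cross either.
Hence only narrow scope for *every algorithm* (under *some violinist*) survives.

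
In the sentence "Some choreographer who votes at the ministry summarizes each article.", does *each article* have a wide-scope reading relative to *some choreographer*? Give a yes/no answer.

Yes

Although the sentence contains a relative clause (*who votes at the ministry*), *each article* is outside it, in the matrix VP.
Since no island is crossed, the inverse ordering is licensed alongside surface scope.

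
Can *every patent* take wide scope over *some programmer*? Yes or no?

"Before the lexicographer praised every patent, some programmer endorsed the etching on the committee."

No

Structurally, *every patent* is inside the adjunct clause *before the lexicographer praised every patent*.
Since the clause is an adjunct (not a complement), the Adjunct Condition blocks QR across its edge.
So the wide-scope reading for *every patent* is blocked.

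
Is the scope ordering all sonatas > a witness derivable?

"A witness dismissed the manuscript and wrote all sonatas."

*all sonatas* sits inside one conjunct of the coordinate structure (*wrote all sonatas*).
The Coordinate Structure Constraint blocks movement (including QR) out of a single conjunct.
*all sonatas* is confined to the island and cannot take scope over *a witness*.

No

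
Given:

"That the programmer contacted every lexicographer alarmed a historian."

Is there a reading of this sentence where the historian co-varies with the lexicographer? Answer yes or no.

This is the *every lexicographer* > *a historian* reading.
*every lexicographer* occurs within the sentential subject *that the programmer contacted every lexicographer*.
Sentential subjects are islands: a quantifier inside the subject clause cannot raise over the matrix predicate.
*every lexicographer* > *a historian* would require crossing that boundary, which is illicit.

No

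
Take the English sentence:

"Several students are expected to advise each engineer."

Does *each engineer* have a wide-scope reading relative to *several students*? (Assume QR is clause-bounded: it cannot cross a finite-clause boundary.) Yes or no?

The matrix predicate is a raising verb, whose infinitival complement is not a scope island — *each engineer* can QR into the matrix clause.
Clause-internal QR can adjoin the lower DP above the subject, yielding the inverse reading.

Yes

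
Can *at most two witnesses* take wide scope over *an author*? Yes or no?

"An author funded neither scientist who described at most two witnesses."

No

Structurally, *at most two witnesses* is inside the relative clause *who described at most two witnesses* modifying *neither scientist*.
Relative clauses block scope extraction: QR cannot target a position outside the modified NP.
*at most two witnesses* > *an author* would require crossing that boundary, which is illicit.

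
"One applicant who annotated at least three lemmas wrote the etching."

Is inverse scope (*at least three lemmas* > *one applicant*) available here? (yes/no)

No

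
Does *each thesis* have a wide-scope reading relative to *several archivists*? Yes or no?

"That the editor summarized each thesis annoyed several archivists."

No

The DP *each thesis* is contained in the sentential subject *that the editor summarized each thesis*.
Sentential subjects are islands: a quantifier inside the subject clause cannot raise over the matrix predicate.
So *each thesis* cannot raise to a position above *several archivists*.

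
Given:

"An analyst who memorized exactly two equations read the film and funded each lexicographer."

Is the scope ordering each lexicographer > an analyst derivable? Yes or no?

*each lexicographer* sits inside one conjunct of the coordinate structure (*funded each lexicographer*).
Asymmetric QR out of one conjunct violates the Coordinate Structure Constraint.
*each lexicographer* > *an analyst* would require crossing that boundary, which is illicit.

No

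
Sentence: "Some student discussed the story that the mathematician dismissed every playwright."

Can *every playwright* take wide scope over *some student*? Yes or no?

No

The DP *every playwright* is contained in the complex NP *the story that the mathematician dismissed every playwright*.
Since the clause is the complement of a nominal head, the CNPC blocks scope extraction.
There is no licit LF on which *every playwright* c-commands *some student*.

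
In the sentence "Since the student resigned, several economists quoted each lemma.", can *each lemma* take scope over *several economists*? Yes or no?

Yes

Although there is an adjunct clause, *each lemma* is in the main clause, not inside the adjunct.
Clause-internal QR can adjoin the lower DP above the subject, yielding the inverse reading.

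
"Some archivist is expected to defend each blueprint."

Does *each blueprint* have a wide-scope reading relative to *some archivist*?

Raising constructions are monoclausal for scope purposes; *each blueprint* is not separated from *some archivist* by any island.
Ordinary QR to a clause-peripheral position gives the wide-scope LF for the lower DP.

Yes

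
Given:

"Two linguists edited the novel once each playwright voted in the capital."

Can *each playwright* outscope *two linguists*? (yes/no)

The DP *each playwright* is contained in the adjunct clause *once each playwright voted in the capital*.
The adjunct-island constraint bars QR out of an adverbial clause.
So the wide-scope reading for *each playwright* is blocked.

No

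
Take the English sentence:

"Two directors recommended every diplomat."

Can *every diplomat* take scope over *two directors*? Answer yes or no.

Yes

Both DPs are arguments of the same predicate; there is no clause or island boundary between them.
Since no island is crossed, the inverse ordering is licensed alongside surface scope.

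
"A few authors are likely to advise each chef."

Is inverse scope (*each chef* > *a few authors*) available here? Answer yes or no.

Yes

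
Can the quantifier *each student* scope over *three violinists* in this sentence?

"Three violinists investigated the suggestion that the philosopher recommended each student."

The DP *each student* is contained in the complex NP *the suggestion that the philosopher recommended each student*.
Noun-complement clauses are scope islands (the Complex NP Constraint): a quantifier inside one cannot scope into the matrix.
*each student* > *three violinists* would require crossing that boundary, which is illicit.

No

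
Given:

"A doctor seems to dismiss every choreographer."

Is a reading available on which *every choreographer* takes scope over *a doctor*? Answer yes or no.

*every choreographer* is the object of the infinitival complement of a raising predicate; raising infinitives are transparent for QR, so the two DPs are in effect clausemates.
Nothing blocks QR of the lower DP to a position above the higher one, so inverse scope is available.

Yes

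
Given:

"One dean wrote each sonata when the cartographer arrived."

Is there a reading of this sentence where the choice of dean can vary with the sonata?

The described interpretation is the *each sonata* > *one dean* scoping.
The adjunct clause does not contain *each sonata*, which is the matrix object.
No island intervenes, so both surface and inverse scope are derivable.

Yes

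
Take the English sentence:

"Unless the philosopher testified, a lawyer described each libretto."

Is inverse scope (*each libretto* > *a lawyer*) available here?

Neither queried DP is inside the adjunct, so the adjunct-island constraint does not apply.
Ordinary QR to a clause-peripheral position gives the wide-scope LF for the lower DP.
Both orderings are possible: *a lawyer* > *each libretto* and *each libretto* > *a lawyer*.

Yes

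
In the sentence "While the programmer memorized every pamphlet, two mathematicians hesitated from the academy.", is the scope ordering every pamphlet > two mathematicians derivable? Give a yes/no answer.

No

The target quantifier *every pamphlet* is part of the adjunct clause *while the programmer memorized every pamphlet*.
Since the clause is an adjunct (not a complement), the Adjunct Condition blocks QR across its edge.
So *every pamphlet* cannot raise to a position above *two mathematicians*.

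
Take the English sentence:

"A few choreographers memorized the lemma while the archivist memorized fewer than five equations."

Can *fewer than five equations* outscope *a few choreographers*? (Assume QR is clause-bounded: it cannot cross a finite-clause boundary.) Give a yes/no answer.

No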